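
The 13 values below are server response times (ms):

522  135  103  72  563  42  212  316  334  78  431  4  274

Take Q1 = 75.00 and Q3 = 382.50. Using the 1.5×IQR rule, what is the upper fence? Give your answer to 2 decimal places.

843.75

IQR = Q3 − Q1 = 382.50 − 75.00 = 307.50.
Lower fence = Q1 − 1.5·IQR = 75.00 − 461.25 = -386.25.
Upper fence = Q3 + 1.5·IQR = 382.50 + 461.25 = 843.75.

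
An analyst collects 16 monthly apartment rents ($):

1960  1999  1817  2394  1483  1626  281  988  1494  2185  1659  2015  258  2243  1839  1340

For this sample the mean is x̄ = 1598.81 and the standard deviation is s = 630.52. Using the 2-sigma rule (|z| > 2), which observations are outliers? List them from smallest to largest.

258, 281

Cutoffs at x̄ ± 2s: 1598.81 ± 2·630.52 = [337.77, 2859.85].
258: z = -2.13, |z| > 2 → outlier.
281: z = -2.09, |z| > 2 → outlier.
Every other value lies within [337.77, 2859.85].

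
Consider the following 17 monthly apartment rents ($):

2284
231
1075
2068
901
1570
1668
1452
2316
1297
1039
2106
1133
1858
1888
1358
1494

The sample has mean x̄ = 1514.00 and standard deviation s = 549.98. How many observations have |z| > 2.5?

Cutoffs: x̄ ± 2.5s = [139.05, 2888.95].
Every value lies within the cutoffs.

0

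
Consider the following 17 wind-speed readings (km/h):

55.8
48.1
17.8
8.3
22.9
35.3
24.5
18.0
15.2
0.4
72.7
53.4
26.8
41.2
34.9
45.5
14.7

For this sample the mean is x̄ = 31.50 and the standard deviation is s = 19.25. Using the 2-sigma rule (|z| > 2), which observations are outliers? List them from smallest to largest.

Cutoffs at x̄ ± 2s: 31.50 ± 2·19.25 = [-7.00, 70.00].
72.7: z = 2.14, |z| > 2 → outlier.
Every other value lies within [-7.00, 70.00].

72.7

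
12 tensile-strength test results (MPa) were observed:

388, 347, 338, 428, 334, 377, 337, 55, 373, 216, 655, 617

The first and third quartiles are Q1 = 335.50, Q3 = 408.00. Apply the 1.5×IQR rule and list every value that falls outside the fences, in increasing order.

55, 216, 617, 655

IQR = Q3 − Q1 = 408.00 − 335.50 = 72.50.
Lower fence = Q1 − 1.5·IQR = 335.50 − 108.75 = 226.75.
Upper fence = Q3 + 1.5·IQR = 408.00 + 108.75 = 516.75.
55 < 226.75 → outlier.
216 < 226.75 → outlier.
617 > 516.75 → outlier.
655 > 516.75 → outlier.
All remaining values lie within [226.75, 516.75].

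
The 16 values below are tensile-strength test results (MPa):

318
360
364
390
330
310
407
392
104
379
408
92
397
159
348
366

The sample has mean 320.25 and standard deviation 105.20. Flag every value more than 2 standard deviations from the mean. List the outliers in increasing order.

Cutoffs at x̄ ± 2s: 320.25 ± 2·105.20 = [109.85, 530.65].
92: z = -2.17, |z| > 2 → outlier.
104: z = -2.06, |z| > 2 → outlier.
Every other value lies within [109.85, 530.65].

92, 104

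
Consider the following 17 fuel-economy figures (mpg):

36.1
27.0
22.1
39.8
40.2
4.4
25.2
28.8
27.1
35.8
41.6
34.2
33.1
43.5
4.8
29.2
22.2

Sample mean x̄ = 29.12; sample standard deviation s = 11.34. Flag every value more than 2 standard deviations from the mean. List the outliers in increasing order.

Cutoffs at x̄ ± 2s: 29.12 ± 2·11.34 = [6.44, 51.80].
4.4: z = -2.18, |z| > 2 → outlier.
4.8: z = -2.14, |z| > 2 → outlier.
Every other value lies within [6.44, 51.80].

4.4, 4.8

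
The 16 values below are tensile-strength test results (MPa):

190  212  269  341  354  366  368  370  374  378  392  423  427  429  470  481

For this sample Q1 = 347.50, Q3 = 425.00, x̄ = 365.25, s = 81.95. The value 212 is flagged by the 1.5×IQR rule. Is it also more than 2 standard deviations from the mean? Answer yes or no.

z = (212 − 365.25) / 81.95 = -1.87.
|z| = 1.87 ≤ 2.

no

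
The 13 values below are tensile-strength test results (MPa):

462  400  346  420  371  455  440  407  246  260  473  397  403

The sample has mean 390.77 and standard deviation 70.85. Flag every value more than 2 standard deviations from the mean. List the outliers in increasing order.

246

Cutoffs at x̄ ± 2s: 390.77 ± 2·70.85 = [249.07, 532.47].
246: z = -2.04, |z| > 2 → outlier.
Every other value lies within [249.07, 532.47].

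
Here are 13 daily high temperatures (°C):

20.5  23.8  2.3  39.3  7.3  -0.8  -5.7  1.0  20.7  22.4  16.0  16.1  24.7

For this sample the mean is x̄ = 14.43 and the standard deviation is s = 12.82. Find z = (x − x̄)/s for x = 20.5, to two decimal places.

0.47

z = (20.5 − 14.43) / 12.82 = 0.47.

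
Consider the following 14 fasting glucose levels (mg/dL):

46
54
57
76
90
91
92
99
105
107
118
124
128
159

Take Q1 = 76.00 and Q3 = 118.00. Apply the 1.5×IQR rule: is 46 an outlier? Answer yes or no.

IQR = Q3 − Q1 = 118.00 − 76.00 = 42.00.
Lower fence = Q1 − 1.5·IQR = 76.00 − 63.00 = 13.00.
Upper fence = Q3 + 1.5·IQR = 118.00 + 63.00 = 181.00.
46 lies within [13.00, 181.00].

no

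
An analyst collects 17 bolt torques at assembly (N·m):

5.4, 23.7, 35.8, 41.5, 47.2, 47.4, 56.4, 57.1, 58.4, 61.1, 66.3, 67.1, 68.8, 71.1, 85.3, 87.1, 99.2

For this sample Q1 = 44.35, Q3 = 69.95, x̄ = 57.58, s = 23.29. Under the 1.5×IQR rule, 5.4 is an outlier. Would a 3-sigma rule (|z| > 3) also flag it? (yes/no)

z = (5.4 − 57.58) / 23.29 = -2.24.
|z| = 2.24 ≤ 3.

no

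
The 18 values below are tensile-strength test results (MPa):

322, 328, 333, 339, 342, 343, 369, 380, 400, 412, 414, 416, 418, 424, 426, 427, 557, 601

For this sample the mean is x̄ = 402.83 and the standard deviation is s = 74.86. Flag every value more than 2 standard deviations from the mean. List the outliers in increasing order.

Cutoffs at x̄ ± 2s: 402.83 ± 2·74.86 = [253.11, 552.55].
557: z = 2.06, |z| > 2 → outlier.
601: z = 2.65, |z| > 2 → outlier.
Every other value lies within [253.11, 552.55].

557, 601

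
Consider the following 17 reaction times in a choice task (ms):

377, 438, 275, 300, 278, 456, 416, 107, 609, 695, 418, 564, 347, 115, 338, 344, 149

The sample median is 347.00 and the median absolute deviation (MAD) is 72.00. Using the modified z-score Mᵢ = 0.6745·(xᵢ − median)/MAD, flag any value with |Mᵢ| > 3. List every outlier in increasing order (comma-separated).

|Mᵢ| > 3 ⇔ |xᵢ − 347.00| > 3·72.00/0.6745 = 320.24.
So outliers lie outside [26.76, 667.24].
695: M = 3.26 → outlier.

695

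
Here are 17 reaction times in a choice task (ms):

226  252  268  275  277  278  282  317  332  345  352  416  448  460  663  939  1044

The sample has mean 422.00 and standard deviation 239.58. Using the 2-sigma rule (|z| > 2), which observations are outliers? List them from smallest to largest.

Cutoffs at x̄ ± 2s: 422.00 ± 2·239.58 = [-57.16, 901.16].
939: z = 2.16, |z| > 2 → outlier.
1044: z = 2.60, |z| > 2 → outlier.
Every other value lies within [-57.16, 901.16].

939, 1044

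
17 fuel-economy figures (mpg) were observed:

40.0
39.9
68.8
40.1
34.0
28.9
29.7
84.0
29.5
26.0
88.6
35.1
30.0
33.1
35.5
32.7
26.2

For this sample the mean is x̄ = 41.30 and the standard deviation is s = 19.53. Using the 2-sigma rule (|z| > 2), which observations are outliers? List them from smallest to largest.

84.0, 88.6

Cutoffs at x̄ ± 2s: 41.30 ± 2·19.53 = [2.24, 80.36].
84.0: z = 2.19, |z| > 2 → outlier.
88.6: z = 2.42, |z| > 2 → outlier.
Every other value lies within [2.24, 80.36].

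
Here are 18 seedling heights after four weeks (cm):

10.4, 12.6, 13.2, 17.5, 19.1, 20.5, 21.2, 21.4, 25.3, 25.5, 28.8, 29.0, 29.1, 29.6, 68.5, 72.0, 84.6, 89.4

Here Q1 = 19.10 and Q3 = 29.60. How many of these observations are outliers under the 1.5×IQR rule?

IQR = 10.50; fences at 19.10 − 15.75 = 3.35 and 29.60 + 15.75 = 45.35.
Outside the cutoffs: 68.5, 72.0, 84.6, 89.4.

4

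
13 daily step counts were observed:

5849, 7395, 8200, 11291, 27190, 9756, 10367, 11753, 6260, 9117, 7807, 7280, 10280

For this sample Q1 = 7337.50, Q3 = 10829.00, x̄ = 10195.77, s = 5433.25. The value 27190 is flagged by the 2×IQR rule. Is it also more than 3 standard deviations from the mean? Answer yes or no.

yes

z = (27190 − 10195.77) / 5433.25 = 3.13.
|z| = 3.13 > 3.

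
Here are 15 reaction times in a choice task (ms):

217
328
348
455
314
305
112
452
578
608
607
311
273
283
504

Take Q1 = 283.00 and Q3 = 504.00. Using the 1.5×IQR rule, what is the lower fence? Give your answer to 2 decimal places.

-48.50

IQR = Q3 − Q1 = 504.00 − 283.00 = 221.00.
Lower fence = Q1 − 1.5·IQR = 283.00 − 331.50 = -48.50.
Upper fence = Q3 + 1.5·IQR = 504.00 + 331.50 = 835.50.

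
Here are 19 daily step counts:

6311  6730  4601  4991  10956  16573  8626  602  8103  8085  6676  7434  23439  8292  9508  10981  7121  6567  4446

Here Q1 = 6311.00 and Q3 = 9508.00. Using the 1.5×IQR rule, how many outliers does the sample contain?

3

IQR = 3197.00; fences at 6311.00 − 4795.50 = 1515.50 and 9508.00 + 4795.50 = 14303.50.
Outside the cutoffs: 602, 16573, 23439.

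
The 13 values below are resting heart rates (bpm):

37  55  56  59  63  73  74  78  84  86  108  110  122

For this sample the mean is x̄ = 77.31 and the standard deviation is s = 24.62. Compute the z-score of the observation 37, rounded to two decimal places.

-1.64

z = (37 − 77.31) / 24.62 = -1.64.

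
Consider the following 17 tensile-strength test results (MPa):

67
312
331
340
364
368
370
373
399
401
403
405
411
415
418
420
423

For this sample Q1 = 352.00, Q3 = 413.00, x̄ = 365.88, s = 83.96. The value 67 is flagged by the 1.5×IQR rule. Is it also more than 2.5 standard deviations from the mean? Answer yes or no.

yes

z = (67 − 365.88) / 83.96 = -3.56.
|z| = 3.56 > 2.5.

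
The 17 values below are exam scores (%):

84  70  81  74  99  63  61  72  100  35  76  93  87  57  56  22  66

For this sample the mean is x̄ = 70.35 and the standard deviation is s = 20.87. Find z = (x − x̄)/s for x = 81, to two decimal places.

z = (81 − 70.35) / 20.87 = 0.51.

0.51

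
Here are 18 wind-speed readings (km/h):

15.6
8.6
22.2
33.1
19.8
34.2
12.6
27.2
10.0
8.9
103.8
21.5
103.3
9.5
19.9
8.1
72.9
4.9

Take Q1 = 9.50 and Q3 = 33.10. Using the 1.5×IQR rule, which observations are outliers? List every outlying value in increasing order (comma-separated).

IQR = Q3 − Q1 = 33.10 − 9.50 = 23.60.
Lower fence = Q1 − 1.5·IQR = 9.50 − 35.40 = -25.90.
Upper fence = Q3 + 1.5·IQR = 33.10 + 35.40 = 68.50.
72.9 > 68.50 → outlier.
103.3 > 68.50 → outlier.
103.8 > 68.50 → outlier.
All remaining values lie within [-25.90, 68.50].

72.9, 103.3, 103.8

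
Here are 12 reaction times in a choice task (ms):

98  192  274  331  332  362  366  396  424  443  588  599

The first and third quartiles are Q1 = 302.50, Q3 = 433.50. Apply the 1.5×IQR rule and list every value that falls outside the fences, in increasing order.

98

IQR = Q3 − Q1 = 433.50 − 302.50 = 131.00.
Lower fence = Q1 − 1.5·IQR = 302.50 − 196.50 = 106.00.
Upper fence = Q3 + 1.5·IQR = 433.50 + 196.50 = 630.00.
98 < 106.00 → outlier.
All remaining values lie within [106.00, 630.00].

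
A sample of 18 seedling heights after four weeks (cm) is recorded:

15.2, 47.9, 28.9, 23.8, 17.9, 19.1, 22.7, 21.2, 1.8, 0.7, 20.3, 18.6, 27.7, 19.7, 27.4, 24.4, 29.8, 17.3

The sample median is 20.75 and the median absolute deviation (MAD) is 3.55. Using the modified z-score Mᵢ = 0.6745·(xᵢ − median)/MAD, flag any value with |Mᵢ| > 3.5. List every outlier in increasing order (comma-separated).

0.7, 1.8, 47.9

|Mᵢ| > 3.5 ⇔ |xᵢ − 20.75| > 3.5·3.55/0.6745 = 18.42.
So outliers lie outside [2.33, 39.17].
0.7: M = -3.81 → outlier.
1.8: M = -3.60 → outlier.
47.9: M = 5.16 → outlier.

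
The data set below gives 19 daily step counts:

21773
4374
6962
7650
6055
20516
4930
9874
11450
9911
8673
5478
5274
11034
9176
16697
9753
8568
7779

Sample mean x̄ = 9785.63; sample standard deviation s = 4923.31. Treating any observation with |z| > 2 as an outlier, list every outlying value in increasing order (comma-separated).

Cutoffs at x̄ ± 2s: 9785.63 ± 2·4923.31 = [-60.99, 19632.25].
20516: z = 2.18, |z| > 2 → outlier.
21773: z = 2.43, |z| > 2 → outlier.
Every other value lies within [-60.99, 19632.25].

20516, 21773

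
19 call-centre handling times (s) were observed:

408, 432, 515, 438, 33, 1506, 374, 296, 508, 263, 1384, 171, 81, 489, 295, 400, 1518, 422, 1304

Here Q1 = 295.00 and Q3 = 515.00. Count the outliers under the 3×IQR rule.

IQR = 220.00; fences at 295.00 − 660.00 = -365.00 and 515.00 + 660.00 = 1175.00.
Outside the cutoffs: 1304, 1384, 1506, 1518.

4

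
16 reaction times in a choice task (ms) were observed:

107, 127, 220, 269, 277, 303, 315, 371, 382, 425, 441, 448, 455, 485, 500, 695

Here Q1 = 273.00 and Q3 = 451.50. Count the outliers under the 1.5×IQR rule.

IQR = 178.50; fences at 273.00 − 267.75 = 5.25 and 451.50 + 267.75 = 719.25.
Every value lies within the cutoffs.

0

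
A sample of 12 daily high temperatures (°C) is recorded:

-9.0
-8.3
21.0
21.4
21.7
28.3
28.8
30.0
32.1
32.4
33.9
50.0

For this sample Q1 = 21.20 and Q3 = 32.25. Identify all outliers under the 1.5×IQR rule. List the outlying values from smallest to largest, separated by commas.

-9.0, -8.3, 50.0

IQR = Q3 − Q1 = 32.25 − 21.20 = 11.05.
Lower fence = Q1 − 1.5·IQR = 21.20 − 16.575 = 4.625.
Upper fence = Q3 + 1.5·IQR = 32.25 + 16.575 = 48.825.
-9.0 < 4.625 → outlier.
-8.3 < 4.625 → outlier.
50.0 > 48.825 → outlier.
All remaining values lie within [4.625, 48.825].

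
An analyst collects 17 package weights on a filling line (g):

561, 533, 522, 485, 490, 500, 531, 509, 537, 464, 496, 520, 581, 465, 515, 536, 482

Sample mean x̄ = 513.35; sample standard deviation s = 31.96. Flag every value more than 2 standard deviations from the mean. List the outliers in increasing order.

581

Cutoffs at x̄ ± 2s: 513.35 ± 2·31.96 = [449.43, 577.27].
581: z = 2.12, |z| > 2 → outlier.
Every other value lies within [449.43, 577.27].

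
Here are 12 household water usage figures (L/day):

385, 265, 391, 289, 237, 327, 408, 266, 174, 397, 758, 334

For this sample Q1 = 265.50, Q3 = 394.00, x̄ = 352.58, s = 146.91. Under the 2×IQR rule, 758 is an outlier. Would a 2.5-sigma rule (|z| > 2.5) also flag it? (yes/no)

z = (758 − 352.58) / 146.91 = 2.76.
|z| = 2.76 > 2.5.

yes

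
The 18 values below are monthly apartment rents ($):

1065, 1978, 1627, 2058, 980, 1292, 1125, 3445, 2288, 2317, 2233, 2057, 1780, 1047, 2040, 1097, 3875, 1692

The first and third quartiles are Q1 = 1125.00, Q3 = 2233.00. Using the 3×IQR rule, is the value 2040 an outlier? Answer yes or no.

IQR = Q3 − Q1 = 2233.00 − 1125.00 = 1108.00.
Lower fence = Q1 − 3·IQR = 1125.00 − 3324.00 = -2199.00.
Upper fence = Q3 + 3·IQR = 2233.00 + 3324.00 = 5557.00.
2040 lies within [-2199.00, 5557.00].

no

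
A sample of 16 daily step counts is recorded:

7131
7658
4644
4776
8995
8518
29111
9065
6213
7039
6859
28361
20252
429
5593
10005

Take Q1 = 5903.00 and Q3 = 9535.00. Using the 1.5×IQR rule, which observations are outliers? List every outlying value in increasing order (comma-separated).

IQR = Q3 − Q1 = 9535.00 − 5903.00 = 3632.00.
Lower fence = Q1 − 1.5·IQR = 5903.00 − 5448.00 = 455.00.
Upper fence = Q3 + 1.5·IQR = 9535.00 + 5448.00 = 14983.00.
429 < 455.00 → outlier.
20252 > 14983.00 → outlier.
28361 > 14983.00 → outlier.
29111 > 14983.00 → outlier.
All remaining values lie within [455.00, 14983.00].

429, 20252, 28361, 29111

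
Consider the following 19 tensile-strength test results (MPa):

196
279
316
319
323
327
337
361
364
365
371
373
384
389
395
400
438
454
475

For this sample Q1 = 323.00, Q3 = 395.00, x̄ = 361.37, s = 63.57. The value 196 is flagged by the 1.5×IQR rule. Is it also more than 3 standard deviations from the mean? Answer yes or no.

z = (196 − 361.37) / 63.57 = -2.60.
|z| = 2.60 ≤ 3.

no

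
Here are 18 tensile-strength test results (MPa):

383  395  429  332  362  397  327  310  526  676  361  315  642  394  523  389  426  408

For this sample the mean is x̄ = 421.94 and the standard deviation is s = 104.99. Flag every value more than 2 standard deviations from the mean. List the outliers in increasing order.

642, 676

Cutoffs at x̄ ± 2s: 421.94 ± 2·104.99 = [211.96, 631.92].
642: z = 2.10, |z| > 2 → outlier.
676: z = 2.42, |z| > 2 → outlier.
Every other value lies within [211.96, 631.92].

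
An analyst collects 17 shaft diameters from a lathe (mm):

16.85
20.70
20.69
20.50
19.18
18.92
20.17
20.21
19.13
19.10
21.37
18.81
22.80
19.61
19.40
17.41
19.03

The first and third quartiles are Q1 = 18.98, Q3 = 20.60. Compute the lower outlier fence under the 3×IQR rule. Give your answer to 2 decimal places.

14.12

IQR = Q3 − Q1 = 20.60 − 18.98 = 1.62.
Lower fence = Q1 − 3·IQR = 18.98 − 4.86 = 14.12.
Upper fence = Q3 + 3·IQR = 20.60 + 4.86 = 25.46.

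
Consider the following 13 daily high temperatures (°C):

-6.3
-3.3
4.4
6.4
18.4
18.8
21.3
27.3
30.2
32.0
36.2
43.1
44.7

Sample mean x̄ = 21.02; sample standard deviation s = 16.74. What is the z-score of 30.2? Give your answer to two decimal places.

z = (30.2 − 21.02) / 16.74 = 0.55.

0.55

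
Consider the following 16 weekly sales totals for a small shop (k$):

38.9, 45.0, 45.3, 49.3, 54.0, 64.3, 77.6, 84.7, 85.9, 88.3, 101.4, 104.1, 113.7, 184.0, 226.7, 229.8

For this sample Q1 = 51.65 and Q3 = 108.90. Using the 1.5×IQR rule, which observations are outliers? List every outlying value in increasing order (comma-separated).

226.7, 229.8

IQR = Q3 − Q1 = 108.90 − 51.65 = 57.25.
Lower fence = Q1 − 1.5·IQR = 51.65 − 85.875 = -34.225.
Upper fence = Q3 + 1.5·IQR = 108.90 + 85.875 = 194.775.
226.7 > 194.775 → outlier.
229.8 > 194.775 → outlier.
All remaining values lie within [-34.225, 194.775].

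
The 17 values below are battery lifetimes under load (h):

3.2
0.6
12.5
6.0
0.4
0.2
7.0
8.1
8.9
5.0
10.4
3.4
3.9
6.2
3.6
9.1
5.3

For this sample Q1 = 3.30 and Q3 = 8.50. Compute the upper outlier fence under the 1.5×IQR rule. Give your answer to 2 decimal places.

16.30

IQR = Q3 − Q1 = 8.50 − 3.30 = 5.20.
Lower fence = Q1 − 1.5·IQR = 3.30 − 7.80 = -4.50.
Upper fence = Q3 + 1.5·IQR = 8.50 + 7.80 = 16.30.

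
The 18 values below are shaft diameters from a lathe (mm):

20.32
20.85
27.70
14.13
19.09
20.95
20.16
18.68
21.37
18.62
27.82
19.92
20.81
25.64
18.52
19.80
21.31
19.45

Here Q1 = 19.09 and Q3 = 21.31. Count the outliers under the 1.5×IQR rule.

4

IQR = 2.22; fences at 19.09 − 3.33 = 15.76 and 21.31 + 3.33 = 24.64.
Outside the cutoffs: 14.13, 25.64, 27.70, 27.82.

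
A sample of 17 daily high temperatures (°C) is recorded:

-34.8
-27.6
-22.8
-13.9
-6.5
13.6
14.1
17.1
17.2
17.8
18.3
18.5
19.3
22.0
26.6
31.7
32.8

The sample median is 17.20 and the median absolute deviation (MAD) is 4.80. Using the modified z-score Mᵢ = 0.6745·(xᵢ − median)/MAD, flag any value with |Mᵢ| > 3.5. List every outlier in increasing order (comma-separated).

|Mᵢ| > 3.5 ⇔ |xᵢ − 17.20| > 3.5·4.80/0.6745 = 24.91.
So outliers lie outside [-7.71, 42.11].
-34.8: M = -7.31 → outlier.
-27.6: M = -6.30 → outlier.
-22.8: M = -5.62 → outlier.
-13.9: M = -4.37 → outlier.

-34.8, -27.6, -22.8, -13.9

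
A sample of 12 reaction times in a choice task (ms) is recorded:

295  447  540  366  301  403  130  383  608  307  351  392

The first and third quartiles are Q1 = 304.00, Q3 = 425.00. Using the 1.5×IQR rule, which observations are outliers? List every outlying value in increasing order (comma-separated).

608

IQR = Q3 − Q1 = 425.00 − 304.00 = 121.00.
Lower fence = Q1 − 1.5·IQR = 304.00 − 181.50 = 122.50.
Upper fence = Q3 + 1.5·IQR = 425.00 + 181.50 = 606.50.
608 > 606.50 → outlier.
All remaining values lie within [122.50, 606.50].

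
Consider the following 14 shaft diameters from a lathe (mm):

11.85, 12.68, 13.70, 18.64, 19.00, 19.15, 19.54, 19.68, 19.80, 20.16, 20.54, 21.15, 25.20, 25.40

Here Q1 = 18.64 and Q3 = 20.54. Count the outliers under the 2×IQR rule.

IQR = 1.90; fences at 18.64 − 3.80 = 14.84 and 20.54 + 3.80 = 24.34.
Outside the cutoffs: 11.85, 12.68, 13.70, 25.20, 25.40.

5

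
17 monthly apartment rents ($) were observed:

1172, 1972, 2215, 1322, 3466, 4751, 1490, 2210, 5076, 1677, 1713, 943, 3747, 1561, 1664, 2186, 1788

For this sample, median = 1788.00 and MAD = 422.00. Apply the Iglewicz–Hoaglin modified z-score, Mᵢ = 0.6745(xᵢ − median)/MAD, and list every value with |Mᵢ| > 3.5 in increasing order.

|Mᵢ| > 3.5 ⇔ |xᵢ − 1788.00| > 3.5·422.00/0.6745 = 2189.77.
So outliers lie outside [-401.77, 3977.77].
4751: M = 4.74 → outlier.
5076: M = 5.26 → outlier.

4751, 5076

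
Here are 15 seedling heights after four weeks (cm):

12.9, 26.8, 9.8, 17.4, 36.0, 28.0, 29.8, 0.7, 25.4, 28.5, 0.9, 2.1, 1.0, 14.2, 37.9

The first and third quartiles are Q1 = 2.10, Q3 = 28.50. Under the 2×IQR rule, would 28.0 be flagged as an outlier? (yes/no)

IQR = Q3 − Q1 = 28.50 − 2.10 = 26.40.
Lower fence = Q1 − 2·IQR = 2.10 − 52.80 = -50.70.
Upper fence = Q3 + 2·IQR = 28.50 + 52.80 = 81.30.
28.0 lies within [-50.70, 81.30].

no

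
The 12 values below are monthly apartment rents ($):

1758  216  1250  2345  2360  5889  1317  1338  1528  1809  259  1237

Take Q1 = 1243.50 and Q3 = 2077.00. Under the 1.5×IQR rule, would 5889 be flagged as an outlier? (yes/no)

IQR = Q3 − Q1 = 2077.00 − 1243.50 = 833.50.
Lower fence = Q1 − 1.5·IQR = 1243.50 − 1250.25 = -6.75.
Upper fence = Q3 + 1.5·IQR = 2077.00 + 1250.25 = 3327.25.
5889 lies above the upper fence.

yes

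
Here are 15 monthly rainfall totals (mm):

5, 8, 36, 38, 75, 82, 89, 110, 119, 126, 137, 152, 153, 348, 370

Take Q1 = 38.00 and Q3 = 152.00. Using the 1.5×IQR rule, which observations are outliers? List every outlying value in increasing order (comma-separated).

IQR = Q3 − Q1 = 152.00 − 38.00 = 114.00.
Lower fence = Q1 − 1.5·IQR = 38.00 − 171.00 = -133.00.
Upper fence = Q3 + 1.5·IQR = 152.00 + 171.00 = 323.00.
348 > 323.00 → outlier.
370 > 323.00 → outlier.
All remaining values lie within [-133.00, 323.00].

348, 370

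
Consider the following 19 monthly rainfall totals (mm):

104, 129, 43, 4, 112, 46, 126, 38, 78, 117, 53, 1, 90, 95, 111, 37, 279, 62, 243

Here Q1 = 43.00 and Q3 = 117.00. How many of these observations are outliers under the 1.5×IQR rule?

IQR = 74.00; fences at 43.00 − 111.00 = -68.00 and 117.00 + 111.00 = 228.00.
Outside the cutoffs: 243, 279.

2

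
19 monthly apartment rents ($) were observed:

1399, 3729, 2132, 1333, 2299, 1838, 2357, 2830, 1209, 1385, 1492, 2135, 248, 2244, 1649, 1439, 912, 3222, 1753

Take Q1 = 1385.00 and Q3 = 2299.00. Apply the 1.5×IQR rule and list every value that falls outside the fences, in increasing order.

3729

IQR = Q3 − Q1 = 2299.00 − 1385.00 = 914.00.
Lower fence = Q1 − 1.5·IQR = 1385.00 − 1371.00 = 14.00.
Upper fence = Q3 + 1.5·IQR = 2299.00 + 1371.00 = 3670.00.
3729 > 3670.00 → outlier.
All remaining values lie within [14.00, 3670.00].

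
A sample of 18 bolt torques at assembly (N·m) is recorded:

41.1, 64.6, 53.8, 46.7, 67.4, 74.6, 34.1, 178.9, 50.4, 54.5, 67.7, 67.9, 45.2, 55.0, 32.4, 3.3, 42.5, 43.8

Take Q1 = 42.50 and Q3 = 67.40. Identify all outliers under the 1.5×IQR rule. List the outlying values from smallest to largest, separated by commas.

3.3, 178.9

IQR = Q3 − Q1 = 67.40 − 42.50 = 24.90.
Lower fence = Q1 − 1.5·IQR = 42.50 − 37.35 = 5.15.
Upper fence = Q3 + 1.5·IQR = 67.40 + 37.35 = 104.75.
3.3 < 5.15 → outlier.
178.9 > 104.75 → outlier.
All remaining values lie within [5.15, 104.75].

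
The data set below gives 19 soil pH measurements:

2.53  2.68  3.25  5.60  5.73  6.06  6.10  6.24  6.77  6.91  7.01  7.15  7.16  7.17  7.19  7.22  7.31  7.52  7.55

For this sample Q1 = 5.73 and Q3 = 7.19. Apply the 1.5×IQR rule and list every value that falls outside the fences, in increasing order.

IQR = Q3 − Q1 = 7.19 − 5.73 = 1.46.
Lower fence = Q1 − 1.5·IQR = 5.73 − 2.19 = 3.54.
Upper fence = Q3 + 1.5·IQR = 7.19 + 2.19 = 9.38.
2.53 < 3.54 → outlier.
2.68 < 3.54 → outlier.
3.25 < 3.54 → outlier.
All remaining values lie within [3.54, 9.38].

2.53, 2.68, 3.25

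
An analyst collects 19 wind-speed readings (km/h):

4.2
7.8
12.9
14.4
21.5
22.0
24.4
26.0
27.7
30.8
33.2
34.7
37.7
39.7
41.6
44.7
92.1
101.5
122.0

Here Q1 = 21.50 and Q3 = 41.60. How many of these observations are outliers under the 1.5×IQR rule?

3

IQR = 20.10; fences at 21.50 − 30.15 = -8.65 and 41.60 + 30.15 = 71.75.
Outside the cutoffs: 92.1, 101.5, 122.0.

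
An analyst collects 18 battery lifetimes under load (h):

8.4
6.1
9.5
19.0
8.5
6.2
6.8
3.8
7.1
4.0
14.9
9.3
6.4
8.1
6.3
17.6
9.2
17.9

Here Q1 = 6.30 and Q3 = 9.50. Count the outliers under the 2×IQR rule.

IQR = 3.20; fences at 6.30 − 6.40 = -0.10 and 9.50 + 6.40 = 15.90.
Outside the cutoffs: 17.6, 17.9, 19.0.

3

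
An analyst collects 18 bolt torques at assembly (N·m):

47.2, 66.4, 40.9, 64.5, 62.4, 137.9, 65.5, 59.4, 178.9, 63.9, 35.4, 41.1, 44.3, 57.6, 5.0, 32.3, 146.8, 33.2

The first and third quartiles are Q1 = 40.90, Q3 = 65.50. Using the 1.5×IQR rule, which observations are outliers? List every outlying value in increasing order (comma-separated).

IQR = Q3 − Q1 = 65.50 − 40.90 = 24.60.
Lower fence = Q1 − 1.5·IQR = 40.90 − 36.90 = 4.00.
Upper fence = Q3 + 1.5·IQR = 65.50 + 36.90 = 102.40.
137.9 > 102.40 → outlier.
146.8 > 102.40 → outlier.
178.9 > 102.40 → outlier.
All remaining values lie within [4.00, 102.40].

137.9, 146.8, 178.9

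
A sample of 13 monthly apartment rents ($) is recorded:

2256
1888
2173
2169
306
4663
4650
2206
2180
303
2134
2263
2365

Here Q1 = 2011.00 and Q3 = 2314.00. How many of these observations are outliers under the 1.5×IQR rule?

IQR = 303.00; fences at 2011.00 − 454.50 = 1556.50 and 2314.00 + 454.50 = 2768.50.
Outside the cutoffs: 303, 306, 4650, 4663.

4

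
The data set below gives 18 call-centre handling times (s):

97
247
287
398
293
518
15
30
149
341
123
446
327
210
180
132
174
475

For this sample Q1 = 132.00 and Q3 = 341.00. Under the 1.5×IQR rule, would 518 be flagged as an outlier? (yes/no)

no

IQR = Q3 − Q1 = 341.00 − 132.00 = 209.00.
Lower fence = Q1 − 1.5·IQR = 132.00 − 313.50 = -181.50.
Upper fence = Q3 + 1.5·IQR = 341.00 + 313.50 = 654.50.
518 lies within [-181.50, 654.50].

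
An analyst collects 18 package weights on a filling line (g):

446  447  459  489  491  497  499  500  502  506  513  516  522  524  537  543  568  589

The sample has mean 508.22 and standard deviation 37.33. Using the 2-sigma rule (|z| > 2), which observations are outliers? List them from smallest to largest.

Cutoffs at x̄ ± 2s: 508.22 ± 2·37.33 = [433.56, 582.88].
589: z = 2.16, |z| > 2 → outlier.
Every other value lies within [433.56, 582.88].

589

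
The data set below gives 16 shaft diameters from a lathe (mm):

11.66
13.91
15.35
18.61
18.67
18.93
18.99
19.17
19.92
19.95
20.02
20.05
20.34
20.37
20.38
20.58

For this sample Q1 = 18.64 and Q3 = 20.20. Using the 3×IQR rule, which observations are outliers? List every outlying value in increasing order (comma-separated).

11.66, 13.91

IQR = Q3 − Q1 = 20.20 − 18.64 = 1.56.
Lower fence = Q1 − 3·IQR = 18.64 − 4.68 = 13.96.
Upper fence = Q3 + 3·IQR = 20.20 + 4.68 = 24.88.
11.66 < 13.96 → outlier.
13.91 < 13.96 → outlier.
All remaining values lie within [13.96, 24.88].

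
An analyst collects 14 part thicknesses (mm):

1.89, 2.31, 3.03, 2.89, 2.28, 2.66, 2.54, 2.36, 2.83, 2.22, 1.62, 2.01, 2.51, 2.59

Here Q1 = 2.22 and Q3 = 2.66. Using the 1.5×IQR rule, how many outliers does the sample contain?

0

IQR = 0.44; fences at 2.22 − 0.66 = 1.56 and 2.66 + 0.66 = 3.32.
Every value lies within the cutoffs.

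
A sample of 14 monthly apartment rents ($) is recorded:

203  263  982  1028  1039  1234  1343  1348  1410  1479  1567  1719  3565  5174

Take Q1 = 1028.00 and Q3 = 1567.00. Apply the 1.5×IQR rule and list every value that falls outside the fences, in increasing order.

IQR = Q3 − Q1 = 1567.00 − 1028.00 = 539.00.
Lower fence = Q1 − 1.5·IQR = 1028.00 − 808.50 = 219.50.
Upper fence = Q3 + 1.5·IQR = 1567.00 + 808.50 = 2375.50.
203 < 219.50 → outlier.
3565 > 2375.50 → outlier.
5174 > 2375.50 → outlier.
All remaining values lie within [219.50, 2375.50].

203, 3565, 5174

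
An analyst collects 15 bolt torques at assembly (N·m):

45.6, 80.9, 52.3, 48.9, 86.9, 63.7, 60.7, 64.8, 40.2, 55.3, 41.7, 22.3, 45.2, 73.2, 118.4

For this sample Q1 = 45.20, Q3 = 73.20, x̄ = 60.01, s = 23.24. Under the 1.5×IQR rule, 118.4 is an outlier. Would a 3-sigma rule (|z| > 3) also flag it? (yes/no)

no

z = (118.4 − 60.01) / 23.24 = 2.51.
|z| = 2.51 ≤ 3.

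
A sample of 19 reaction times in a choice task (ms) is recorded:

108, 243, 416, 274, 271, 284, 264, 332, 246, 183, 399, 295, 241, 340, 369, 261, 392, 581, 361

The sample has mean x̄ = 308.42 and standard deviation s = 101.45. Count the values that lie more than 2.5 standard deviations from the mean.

Cutoffs: x̄ ± 2.5s = [54.795, 562.045].
Outside the cutoffs: 581.

1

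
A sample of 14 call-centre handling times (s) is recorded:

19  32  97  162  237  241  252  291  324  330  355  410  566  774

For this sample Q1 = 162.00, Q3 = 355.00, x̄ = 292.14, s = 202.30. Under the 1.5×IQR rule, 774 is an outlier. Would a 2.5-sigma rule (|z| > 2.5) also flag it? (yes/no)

no

z = (774 − 292.14) / 202.30 = 2.38.
|z| = 2.38 ≤ 2.5.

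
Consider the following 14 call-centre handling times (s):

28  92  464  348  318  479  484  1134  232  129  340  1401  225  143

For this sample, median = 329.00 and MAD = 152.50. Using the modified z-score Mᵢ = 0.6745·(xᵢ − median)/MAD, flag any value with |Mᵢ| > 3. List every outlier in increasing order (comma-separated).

|Mᵢ| > 3 ⇔ |xᵢ − 329.00| > 3·152.50/0.6745 = 678.28.
So outliers lie outside [-349.28, 1007.28].
1134: M = 3.56 → outlier.
1401: M = 4.74 → outlier.

1134, 1401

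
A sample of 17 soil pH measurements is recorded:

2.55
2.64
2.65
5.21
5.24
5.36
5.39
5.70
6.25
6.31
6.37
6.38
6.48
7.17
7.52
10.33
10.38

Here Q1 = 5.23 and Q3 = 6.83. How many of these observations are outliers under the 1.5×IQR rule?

IQR = 1.60; fences at 5.23 − 2.40 = 2.83 and 6.83 + 2.40 = 9.23.
Outside the cutoffs: 2.55, 2.64, 2.65, 10.33, 10.38.

5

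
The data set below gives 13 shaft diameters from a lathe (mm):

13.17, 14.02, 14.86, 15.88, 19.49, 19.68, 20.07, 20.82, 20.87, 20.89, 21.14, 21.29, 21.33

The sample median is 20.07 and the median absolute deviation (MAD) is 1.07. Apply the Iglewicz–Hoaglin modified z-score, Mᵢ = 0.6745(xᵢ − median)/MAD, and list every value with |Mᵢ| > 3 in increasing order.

|Mᵢ| > 3 ⇔ |xᵢ − 20.07| > 3·1.07/0.6745 = 4.76.
So outliers lie outside [15.31, 24.83].
13.17: M = -4.35 → outlier.
14.02: M = -3.81 → outlier.
14.86: M = -3.28 → outlier.

13.17, 14.02, 14.86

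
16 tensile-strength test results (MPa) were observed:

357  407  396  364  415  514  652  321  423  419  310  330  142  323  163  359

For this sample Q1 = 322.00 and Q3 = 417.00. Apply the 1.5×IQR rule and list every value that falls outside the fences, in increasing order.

142, 163, 652

IQR = Q3 − Q1 = 417.00 − 322.00 = 95.00.
Lower fence = Q1 − 1.5·IQR = 322.00 − 142.50 = 179.50.
Upper fence = Q3 + 1.5·IQR = 417.00 + 142.50 = 559.50.
142 < 179.50 → outlier.
163 < 179.50 → outlier.
652 > 559.50 → outlier.
All remaining values lie within [179.50, 559.50].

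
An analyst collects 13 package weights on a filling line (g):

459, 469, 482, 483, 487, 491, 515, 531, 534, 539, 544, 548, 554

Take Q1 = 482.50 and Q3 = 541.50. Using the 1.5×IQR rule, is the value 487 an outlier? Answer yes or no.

IQR = Q3 − Q1 = 541.50 − 482.50 = 59.00.
Lower fence = Q1 − 1.5·IQR = 482.50 − 88.50 = 394.00.
Upper fence = Q3 + 1.5·IQR = 541.50 + 88.50 = 630.00.
487 lies within [394.00, 630.00].

no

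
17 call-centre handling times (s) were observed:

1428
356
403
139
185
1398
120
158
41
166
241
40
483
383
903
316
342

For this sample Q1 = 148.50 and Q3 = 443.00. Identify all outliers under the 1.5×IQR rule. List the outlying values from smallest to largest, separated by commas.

IQR = Q3 − Q1 = 443.00 − 148.50 = 294.50.
Lower fence = Q1 − 1.5·IQR = 148.50 − 441.75 = -293.25.
Upper fence = Q3 + 1.5·IQR = 443.00 + 441.75 = 884.75.
903 > 884.75 → outlier.
1398 > 884.75 → outlier.
1428 > 884.75 → outlier.
All remaining values lie within [-293.25, 884.75].

903, 1398, 1428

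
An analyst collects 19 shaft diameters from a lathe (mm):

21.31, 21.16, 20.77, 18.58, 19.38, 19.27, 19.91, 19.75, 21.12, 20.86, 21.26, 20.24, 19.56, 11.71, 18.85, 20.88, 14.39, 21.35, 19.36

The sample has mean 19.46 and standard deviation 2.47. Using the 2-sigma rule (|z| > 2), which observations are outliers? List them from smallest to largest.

11.71, 14.39

Cutoffs at x̄ ± 2s: 19.46 ± 2·2.47 = [14.52, 24.40].
11.71: z = -3.14, |z| > 2 → outlier.
14.39: z = -2.05, |z| > 2 → outlier.
Every other value lies within [14.52, 24.40].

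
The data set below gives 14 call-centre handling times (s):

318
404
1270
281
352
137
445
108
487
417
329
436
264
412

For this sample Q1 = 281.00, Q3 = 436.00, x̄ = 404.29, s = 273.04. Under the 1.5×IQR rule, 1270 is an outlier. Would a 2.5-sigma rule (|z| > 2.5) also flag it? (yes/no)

yes

z = (1270 − 404.29) / 273.04 = 3.17.
|z| = 3.17 > 2.5.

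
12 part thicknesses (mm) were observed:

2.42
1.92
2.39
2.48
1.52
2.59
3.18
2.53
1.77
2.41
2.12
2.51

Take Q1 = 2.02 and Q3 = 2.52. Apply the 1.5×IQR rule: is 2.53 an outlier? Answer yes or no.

IQR = Q3 − Q1 = 2.52 − 2.02 = 0.50.
Lower fence = Q1 − 1.5·IQR = 2.02 − 0.75 = 1.27.
Upper fence = Q3 + 1.5·IQR = 2.52 + 0.75 = 3.27.
2.53 lies within [1.27, 3.27].

no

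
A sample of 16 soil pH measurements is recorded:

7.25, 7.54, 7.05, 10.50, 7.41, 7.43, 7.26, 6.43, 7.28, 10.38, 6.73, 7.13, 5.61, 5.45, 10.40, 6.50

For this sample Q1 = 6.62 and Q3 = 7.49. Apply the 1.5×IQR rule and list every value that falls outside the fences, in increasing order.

IQR = Q3 − Q1 = 7.49 − 6.62 = 0.87.
Lower fence = Q1 − 1.5·IQR = 6.62 − 1.305 = 5.315.
Upper fence = Q3 + 1.5·IQR = 7.49 + 1.305 = 8.795.
10.38 > 8.795 → outlier.
10.40 > 8.795 → outlier.
10.50 > 8.795 → outlier.
All remaining values lie within [5.315, 8.795].

10.38, 10.40, 10.50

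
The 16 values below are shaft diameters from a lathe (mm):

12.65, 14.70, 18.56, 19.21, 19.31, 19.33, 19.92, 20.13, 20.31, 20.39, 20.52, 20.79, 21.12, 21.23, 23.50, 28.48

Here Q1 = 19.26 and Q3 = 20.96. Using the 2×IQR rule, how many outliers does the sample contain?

3

IQR = 1.70; fences at 19.26 − 3.40 = 15.86 and 20.96 + 3.40 = 24.36.
Outside the cutoffs: 12.65, 14.70, 28.48.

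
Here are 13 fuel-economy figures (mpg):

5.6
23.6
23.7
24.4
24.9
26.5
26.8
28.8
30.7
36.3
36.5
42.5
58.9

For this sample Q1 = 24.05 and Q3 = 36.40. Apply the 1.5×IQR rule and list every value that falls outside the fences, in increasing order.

IQR = Q3 − Q1 = 36.40 − 24.05 = 12.35.
Lower fence = Q1 − 1.5·IQR = 24.05 − 18.525 = 5.525.
Upper fence = Q3 + 1.5·IQR = 36.40 + 18.525 = 54.925.
58.9 > 54.925 → outlier.
All remaining values lie within [5.525, 54.925].

58.9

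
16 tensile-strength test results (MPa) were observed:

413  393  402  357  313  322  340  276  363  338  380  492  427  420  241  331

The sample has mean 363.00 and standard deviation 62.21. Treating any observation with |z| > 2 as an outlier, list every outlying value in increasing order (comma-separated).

Cutoffs at x̄ ± 2s: 363.00 ± 2·62.21 = [238.58, 487.42].
492: z = 2.07, |z| > 2 → outlier.
Every other value lies within [238.58, 487.42].

492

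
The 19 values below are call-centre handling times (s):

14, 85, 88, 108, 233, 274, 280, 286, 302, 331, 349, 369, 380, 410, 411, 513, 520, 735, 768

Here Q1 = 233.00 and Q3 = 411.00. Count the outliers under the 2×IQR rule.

IQR = 178.00; fences at 233.00 − 356.00 = -123.00 and 411.00 + 356.00 = 767.00.
Outside the cutoffs: 768.

1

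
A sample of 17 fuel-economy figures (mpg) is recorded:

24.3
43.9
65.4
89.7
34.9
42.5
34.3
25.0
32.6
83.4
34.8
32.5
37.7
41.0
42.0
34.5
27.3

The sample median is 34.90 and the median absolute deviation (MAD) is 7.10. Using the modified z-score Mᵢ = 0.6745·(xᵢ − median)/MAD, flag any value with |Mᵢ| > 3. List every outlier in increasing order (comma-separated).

|Mᵢ| > 3 ⇔ |xᵢ − 34.90| > 3·7.10/0.6745 = 31.58.
So outliers lie outside [3.32, 66.48].
83.4: M = 4.61 → outlier.
89.7: M = 5.21 → outlier.

83.4, 89.7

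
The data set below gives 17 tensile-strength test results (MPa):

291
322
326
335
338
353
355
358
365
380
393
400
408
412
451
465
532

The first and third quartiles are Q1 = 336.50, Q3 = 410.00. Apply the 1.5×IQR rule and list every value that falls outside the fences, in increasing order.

532

IQR = Q3 − Q1 = 410.00 − 336.50 = 73.50.
Lower fence = Q1 − 1.5·IQR = 336.50 − 110.25 = 226.25.
Upper fence = Q3 + 1.5·IQR = 410.00 + 110.25 = 520.25.
532 > 520.25 → outlier.
All remaining values lie within [226.25, 520.25].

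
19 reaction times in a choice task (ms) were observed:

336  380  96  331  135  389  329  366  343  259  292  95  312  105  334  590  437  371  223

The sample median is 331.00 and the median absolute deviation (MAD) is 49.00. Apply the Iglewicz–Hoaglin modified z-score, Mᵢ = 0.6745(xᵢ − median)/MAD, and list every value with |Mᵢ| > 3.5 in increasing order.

590

|Mᵢ| > 3.5 ⇔ |xᵢ − 331.00| > 3.5·49.00/0.6745 = 254.26.
So outliers lie outside [76.74, 585.26].
590: M = 3.57 → outlier.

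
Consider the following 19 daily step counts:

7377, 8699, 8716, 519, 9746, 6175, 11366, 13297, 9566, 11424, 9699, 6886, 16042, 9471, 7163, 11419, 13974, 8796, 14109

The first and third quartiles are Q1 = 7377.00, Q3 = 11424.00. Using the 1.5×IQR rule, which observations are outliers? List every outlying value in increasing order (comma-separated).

IQR = Q3 − Q1 = 11424.00 − 7377.00 = 4047.00.
Lower fence = Q1 − 1.5·IQR = 7377.00 − 6070.50 = 1306.50.
Upper fence = Q3 + 1.5·IQR = 11424.00 + 6070.50 = 17494.50.
519 < 1306.50 → outlier.
All remaining values lie within [1306.50, 17494.50].

519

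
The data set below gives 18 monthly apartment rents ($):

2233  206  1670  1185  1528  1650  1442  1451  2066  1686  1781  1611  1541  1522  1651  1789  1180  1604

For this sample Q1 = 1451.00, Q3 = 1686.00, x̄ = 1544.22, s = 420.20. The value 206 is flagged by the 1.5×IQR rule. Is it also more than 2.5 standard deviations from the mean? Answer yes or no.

z = (206 − 1544.22) / 420.20 = -3.18.
|z| = 3.18 > 2.5.

yes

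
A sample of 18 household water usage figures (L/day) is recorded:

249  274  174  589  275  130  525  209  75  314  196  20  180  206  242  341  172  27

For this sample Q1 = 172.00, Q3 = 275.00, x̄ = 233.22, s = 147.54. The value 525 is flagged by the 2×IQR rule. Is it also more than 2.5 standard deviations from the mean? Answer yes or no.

no

z = (525 − 233.22) / 147.54 = 1.98.
|z| = 1.98 ≤ 2.5.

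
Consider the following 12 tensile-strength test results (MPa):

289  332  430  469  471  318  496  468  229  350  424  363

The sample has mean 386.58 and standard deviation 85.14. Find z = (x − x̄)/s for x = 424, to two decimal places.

z = (424 − 386.58) / 85.14 = 0.44.

0.44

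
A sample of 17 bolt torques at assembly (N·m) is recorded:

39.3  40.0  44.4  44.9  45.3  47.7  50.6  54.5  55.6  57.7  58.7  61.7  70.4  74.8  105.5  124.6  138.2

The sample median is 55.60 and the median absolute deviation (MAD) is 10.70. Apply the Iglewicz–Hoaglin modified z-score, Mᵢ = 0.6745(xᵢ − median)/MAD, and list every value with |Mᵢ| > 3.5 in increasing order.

124.6, 138.2

|Mᵢ| > 3.5 ⇔ |xᵢ − 55.60| > 3.5·10.70/0.6745 = 55.52.
So outliers lie outside [0.08, 111.12].
124.6: M = 4.35 → outlier.
138.2: M = 5.21 → outlier.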